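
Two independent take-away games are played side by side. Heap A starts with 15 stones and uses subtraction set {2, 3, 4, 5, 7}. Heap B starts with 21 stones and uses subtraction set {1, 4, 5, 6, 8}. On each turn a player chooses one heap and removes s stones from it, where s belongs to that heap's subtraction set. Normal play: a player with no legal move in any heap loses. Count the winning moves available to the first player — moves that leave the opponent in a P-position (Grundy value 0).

3

Heap A, S = {2, 3, 4, 5, 7}:
G(0) = 0
G(1) = mex{} = 0
G(2) = mex{0} = 1
G(3) = mex{0,0} = 1
G(4) = mex{1,0,0} = 2
G(5) = mex{1,1,0,0} = 2
G(6) = mex{2,1,1,0} = 3
G(7) = mex{2,2,1,1,0} = 3
G(8) = mex{3,2,2,1,0} = 4
G(9) = mex{3,3,2,2,1} = 0
G(10) = mex{4,3,3,2,1} = 0
G(11) = mex{0,4,3,3,2} = 1
G(12) = mex{0,0,4,3,2} = 1
G(13) = mex{1,0,0,4,3} = 2
G(14) = mex{1,1,0,0,3} = 2
G(15) = mex{2,1,1,0,4} = 3
G_A(15) = 3.
Heap B, S = {1, 4, 5, 6, 8}:
n :  0  1  2  3  4  5  6  7  8  9 10 11 12 13 14 15 16 17 18 19 20 21
G :  0  1  0  1  2  3  2  3  4  0  1  0  1  2  3  2  3  4  0  1  0  1
G_B(21) = 1.
Combined Grundy value = 3 ⊕ 1 = 2.
A winning move leaves total XOR = 0, i.e. changes one component's Grundy value g to g ⊕ X where X is the current total.
Heap A: need g' = 3⊕2 = 1. Options: 15−2→G=2, 15−3→G=1, 15−4→G=1, 15−5→G=0, 15−7→G=4. Hits: 2.
Heap B: need g' = 1⊕2 = 3. Options: 21−1→G=0, 21−4→G=4, 21−5→G=3, 21−6→G=2, 21−8→G=2. Hits: 1.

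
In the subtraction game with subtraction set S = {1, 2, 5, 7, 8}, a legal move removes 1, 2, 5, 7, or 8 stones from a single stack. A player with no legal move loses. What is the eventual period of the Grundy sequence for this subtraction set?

3

n :  0  1  2  3  4  5  6  7  8  9 10 11 12 13 14
G :  0  1  2  0  1  2  0  1  2  0  1  2  0  1  2
G(n+3) = G(n) holds for n = 0,…,7 (a full window of length max(S) = 8), so the sequence is purely periodic with period 3.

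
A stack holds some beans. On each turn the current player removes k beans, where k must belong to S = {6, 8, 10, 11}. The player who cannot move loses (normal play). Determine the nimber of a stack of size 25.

n :  0  1  2  3  4  5  6  7  8  9 10 11 12 13 14 15 16 17 18 19 20 21 22 23 24 25
G :  0  0  0  0  0  0  1  1  1  1  1  1  2  2  2  2  2  0  0  0  0  0  0  1  1  1

1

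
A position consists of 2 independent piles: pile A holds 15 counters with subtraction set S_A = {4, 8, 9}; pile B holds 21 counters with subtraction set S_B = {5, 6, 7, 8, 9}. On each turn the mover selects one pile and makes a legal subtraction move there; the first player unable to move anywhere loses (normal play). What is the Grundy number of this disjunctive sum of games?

Pile A, S = {4, 8, 9}:
G(0) = 0
G(1) = mex{} = 0
G(2) = mex{} = 0
G(3) = mex{} = 0
G(4) = mex{0} = 1
G(5) = mex{0} = 1
G(6) = mex{0} = 1
G(7) = mex{0} = 1
G(8) = mex{1,0} = 2
G(9) = mex{1,0,0} = 2
G(10) = mex{1,0,0} = 2
G(11) = mex{1,0,0} = 2
G(12) = mex{2,1,0} = 3
G(13) = mex{2,1,1} = 0
G(14) = mex{2,1,1} = 0
G(15) = mex{2,1,1} = 0
G_A(15) = 0.
Pile B, S = {5, 6, 7, 8, 9}:
G(0) = 0
G(1) = mex{} = 0
G(2) = mex{} = 0
G(3) = mex{} = 0
G(4) = mex{} = 0
G(5) = mex{0} = 1
G(6) = mex{0,0} = 1
G(7) = mex{0,0,0} = 1
G(8) = mex{0,0,0,0} = 1
G(9) = mex{0,0,0,0,0} = 1
G(10) = mex{1,0,0,0,0} = 2
G(11) = mex{1,1,0,0,0} = 2
G(12) = mex{1,1,1,0,0} = 2
G(13) = mex{1,1,1,1,0} = 2
G(14) = mex{1,1,1,1,1} = 0
G(15) = mex{2,1,1,1,1} = 0
G(16) = mex{2,2,1,1,1} = 0
G(17) = mex{2,2,2,1,1} = 0
G(18) = mex{2,2,2,2,1} = 0
G(19) = mex{0,2,2,2,2} = 1
G(20) = mex{0,0,2,2,2} = 1
G(21) = mex{0,0,0,2,2} = 1
G_B(21) = 1.
Combined Grundy value = 0 ⊕ 1 = 1.

1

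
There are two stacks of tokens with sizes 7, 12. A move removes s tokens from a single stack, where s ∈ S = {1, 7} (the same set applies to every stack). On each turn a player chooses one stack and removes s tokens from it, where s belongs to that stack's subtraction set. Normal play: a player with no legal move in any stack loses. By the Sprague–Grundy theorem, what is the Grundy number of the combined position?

All stacks use S = {1, 7}:
n :  0  1  2  3  4  5  6  7  8  9 10 11 12
G :  0  1  0  1  0  1  0  1  0  1  0  1  0
Stack A: G(7) = 1.
Stack B: G(12) = 0.
Combined Grundy value = 1 ⊕ 0 = 1.

1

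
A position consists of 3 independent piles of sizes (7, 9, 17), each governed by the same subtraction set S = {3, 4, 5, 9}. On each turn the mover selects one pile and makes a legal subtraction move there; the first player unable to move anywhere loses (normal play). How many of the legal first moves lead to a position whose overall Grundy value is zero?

All piles use S = {3, 4, 5, 9}:
n :  0  1  2  3  4  5  6  7  8  9 10 11 12 13 14 15 16 17
G :  0  0  0  1  1  1  2  2  0  3  3  1  4  2  0  0  0  1
Pile A: G(7) = 2.
Pile B: G(9) = 3.
Pile C: G(17) = 1.
Combined Grundy value = 2 ⊕ 3 ⊕ 1 = 0.
A winning move leaves total XOR = 0, i.e. changes one component's Grundy value g to g ⊕ X where X is the current total.
Pile A: target g' = 2⊕0 = 2, but every legal move changes the Grundy value (mex property), so 0 moves.
Pile B: target g' = 3⊕0 = 3, but every legal move changes the Grundy value (mex property), so 0 moves.
Pile C: target g' = 1⊕0 = 1, but every legal move changes the Grundy value (mex property), so 0 moves.

0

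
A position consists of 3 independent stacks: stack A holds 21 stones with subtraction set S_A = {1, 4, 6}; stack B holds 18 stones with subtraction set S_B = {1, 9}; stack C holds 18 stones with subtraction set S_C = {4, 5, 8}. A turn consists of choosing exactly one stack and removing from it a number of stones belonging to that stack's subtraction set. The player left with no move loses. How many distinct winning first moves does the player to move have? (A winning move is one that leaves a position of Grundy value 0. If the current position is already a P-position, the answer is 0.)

Stack A, S = {1, 4, 6}:
n :  0  1  2  3  4  5  6  7  8  9 10 11 12 13 14 15 16 17 18 19 20 21
G :  0  1  0  1  2  0  1  0  1  2  0  1  0  1  2  0  1  0  1  2  0  1
G_A(21) = 1.
Stack B, S = {1, 9}:
G(0) = 0
G(1) = mex{0} = 1
G(2) = mex{1} = 0
G(3) = mex{0} = 1
G(4) = mex{1} = 0
G(5) = mex{0} = 1
G(6) = mex{1} = 0
G(7) = mex{0} = 1
G(8) = mex{1} = 0
G(9) = mex{0,0} = 1
G(10) = mex{1,1} = 0
G(11) = mex{0,0} = 1
G(12) = mex{1,1} = 0
G(13) = mex{0,0} = 1
G(14) = mex{1,1} = 0
G(15) = mex{0,0} = 1
G(16) = mex{1,1} = 0
G(17) = mex{0,0} = 1
G(18) = mex{1,1} = 0
G_B(18) = 0.
Stack C, S = {4, 5, 8}:
n :  0  1  2  3  4  5  6  7  8  9 10 11 12 13 14 15 16 17 18
G :  0  0  0  0  1  1  1  1  2  2  2  2  0  0  0  0  1  1  1
G_C(18) = 1.
Combined Grundy value = 1 ⊕ 0 ⊕ 1 = 0.
A winning move leaves total XOR = 0, i.e. changes one component's Grundy value g to g ⊕ X where X is the current total.
Stack A: target g' = 1⊕0 = 1, but every legal move changes the Grundy value (mex property), so 0 moves.
Stack B: target g' = 0⊕0 = 0, but every legal move changes the Grundy value (mex property), so 0 moves.
Stack C: target g' = 1⊕0 = 1, but every legal move changes the Grundy value (mex property), so 0 moves.

0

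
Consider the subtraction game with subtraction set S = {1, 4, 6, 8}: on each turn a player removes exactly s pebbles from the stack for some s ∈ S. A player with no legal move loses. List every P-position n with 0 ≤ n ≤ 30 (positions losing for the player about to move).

0, 2, 5, 7, 12, 14, 17, 19, 24, 26, 29

G(0) = 0
G(1) = mex{0} = 1
G(2) = mex{1} = 0
G(3) = mex{0} = 1
G(4) = mex{1,0} = 2
G(5) = mex{2,1} = 0
G(6) = mex{0,0,0} = 1
G(7) = mex{1,1,1} = 0
G(8) = mex{0,2,0,0} = 1
G(9) = mex{1,0,1,1} = 2
G(10) = mex{2,1,2,0} = 3
G(11) = mex{3,0,0,1} = 2
G(12) = mex{2,1,1,2} = 0
G(13) = mex{0,2,0,0} = 1
G(14) = mex{1,3,1,1} = 0
G(15) = mex{0,2,2,0} = 1
G(16) = mex{1,0,3,1} = 2
G(17) = mex{2,1,2,2} = 0
G(18) = mex{0,0,0,3} = 1
G(19) = mex{1,1,1,2} = 0
G(20) = mex{0,2,0,0} = 1
G(21) = mex{1,0,1,1} = 2
G(22) = mex{2,1,2,0} = 3
G(23) = mex{3,0,0,1} = 2
G(24) = mex{2,1,1,2} = 0
G(25) = mex{0,2,0,0} = 1
G(26) = mex{1,3,1,1} = 0
G(27) = mex{0,2,2,0} = 1
G(28) = mex{1,0,3,1} = 2
G(29) = mex{2,1,2,2} = 0
G(30) = mex{0,0,0,3} = 1
P-positions are exactly the n with G(n) = 0.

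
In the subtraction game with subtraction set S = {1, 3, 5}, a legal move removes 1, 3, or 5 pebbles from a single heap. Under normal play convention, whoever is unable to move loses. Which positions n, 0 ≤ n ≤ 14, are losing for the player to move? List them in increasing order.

G(0) = 0
G(1) = mex{0} = 1
G(2) = mex{1} = 0
G(3) = mex{0,0} = 1
G(4) = mex{1,1} = 0
G(5) = mex{0,0,0} = 1
G(6) = mex{1,1,1} = 0
G(7) = mex{0,0,0} = 1
G(8) = mex{1,1,1} = 0
G(9) = mex{0,0,0} = 1
G(10) = mex{1,1,1} = 0
G(11) = mex{0,0,0} = 1
G(12) = mex{1,1,1} = 0
G(13) = mex{0,0,0} = 1
G(14) = mex{1,1,1} = 0
P-positions are exactly the n with G(n) = 0.

0, 2, 4, 6, 8, 10, 12, 14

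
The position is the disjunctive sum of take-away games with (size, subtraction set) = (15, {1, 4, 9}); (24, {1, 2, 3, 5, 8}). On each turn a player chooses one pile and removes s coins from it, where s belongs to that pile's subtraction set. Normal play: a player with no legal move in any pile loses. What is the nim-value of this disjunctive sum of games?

0

Pile A, S = {1, 4, 9}:
n :  0  1  2  3  4  5  6  7  8  9 10 11 12 13 14 15
G :  0  1  0  1  2  0  1  0  1  2  0  1  0  1  2  0
G_A(15) = 0.
Pile B, S = {1, 2, 3, 5, 8}:
G(0) = 0
G(1) = mex{0} = 1
G(2) = mex{1,0} = 2
G(3) = mex{2,1,0} = 3
G(4) = mex{3,2,1} = 0
G(5) = mex{0,3,2,0} = 1
G(6) = mex{1,0,3,1} = 2
G(7) = mex{2,1,0,2} = 3
G(8) = mex{3,2,1,3,0} = 4
G(9) = mex{4,3,2,0,1} = 5
G(10) = mex{5,4,3,1,2} = 0
G(11) = mex{0,5,4,2,3} = 1
G(12) = mex{1,0,5,3,0} = 2
G(13) = mex{2,1,0,4,1} = 3
G(14) = mex{3,2,1,5,2} = 0
G(15) = mex{0,3,2,0,3} = 1
G(16) = mex{1,0,3,1,4} = 2
G(17) = mex{2,1,0,2,5} = 3
G(18) = mex{3,2,1,3,0} = 4
G(19) = mex{4,3,2,0,1} = 5
G(20) = mex{5,4,3,1,2} = 0
G(21) = mex{0,5,4,2,3} = 1
G(22) = mex{1,0,5,3,0} = 2
G(23) = mex{2,1,0,4,1} = 3
G(24) = mex{3,2,1,5,2} = 0
G_B(24) = 0.
Combined Grundy value = 0 ⊕ 0 = 0.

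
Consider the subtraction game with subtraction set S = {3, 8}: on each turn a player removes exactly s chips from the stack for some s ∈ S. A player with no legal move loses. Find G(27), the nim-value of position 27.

G(0) = 0
G(1) = mex{} = 0
G(2) = mex{} = 0
G(3) = mex{0} = 1
G(4) = mex{0} = 1
G(5) = mex{0} = 1
G(6) = mex{1} = 0
G(7) = mex{1} = 0
G(8) = mex{1,0} = 2
G(9) = mex{0,0} = 1
G(10) = mex{0,0} = 1
G(11) = mex{2,1} = 0
G(12) = mex{1,1} = 0
G(13) = mex{1,1} = 0
G(14) = mex{0,0} = 1
G(15) = mex{0,0} = 1
G(16) = mex{0,2} = 1
G(17) = mex{1,1} = 0
G(18) = mex{1,1} = 0
G(19) = mex{1,0} = 2
G(20) = mex{0,0} = 1
G(21) = mex{0,0} = 1
G(22) = mex{2,1} = 0
G(23) = mex{1,1} = 0
G(24) = mex{1,1} = 0
G(25) = mex{0,0} = 1
G(26) = mex{0,0} = 1
G(27) = mex{0,2} = 1

1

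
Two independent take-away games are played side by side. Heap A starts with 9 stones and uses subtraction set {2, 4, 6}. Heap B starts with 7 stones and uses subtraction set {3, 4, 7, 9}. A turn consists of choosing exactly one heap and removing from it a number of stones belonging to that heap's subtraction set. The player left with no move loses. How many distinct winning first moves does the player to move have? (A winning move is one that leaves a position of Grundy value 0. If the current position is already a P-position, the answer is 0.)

Heap A, S = {2, 4, 6}:
G(0) = 0
G(1) = mex{} = 0
G(2) = mex{0} = 1
G(3) = mex{0} = 1
G(4) = mex{1,0} = 2
G(5) = mex{1,0} = 2
G(6) = mex{2,1,0} = 3
G(7) = mex{2,1,0} = 3
G(8) = mex{3,2,1} = 0
G(9) = mex{3,2,1} = 0
G_A(9) = 0.
Heap B, S = {3, 4, 7, 9}:
G(0) = 0
G(1) = mex{} = 0
G(2) = mex{} = 0
G(3) = mex{0} = 1
G(4) = mex{0,0} = 1
G(5) = mex{0,0} = 1
G(6) = mex{1,0} = 2
G(7) = mex{1,1,0} = 2
G_B(7) = 2.
Combined Grundy value = 0 ⊕ 2 = 2.
A winning move leaves total XOR = 0, i.e. changes one component's Grundy value g to g ⊕ X where X is the current total.
Heap A: need g' = 0⊕2 = 2. Options: 9−2→G=3, 9−4→G=2, 9−6→G=1. Hits: 1.
Heap B: need g' = 2⊕2 = 0. Options: 7−3→G=1, 7−4→G=1, 7−7→G=0. Hits: 1.

2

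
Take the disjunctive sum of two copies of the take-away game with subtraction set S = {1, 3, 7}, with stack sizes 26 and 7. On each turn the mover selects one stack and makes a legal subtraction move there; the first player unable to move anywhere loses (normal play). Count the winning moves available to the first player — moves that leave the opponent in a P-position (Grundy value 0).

All stacks use S = {1, 3, 7}:
n :  0  1  2  3  4  5  6  7  8  9 10 11 12 13 14 15 16 17 18 19 20 21 22 23 24 25 26
G :  0  1  0  1  0  1  0  1  0  1  0  1  0  1  0  1  0  1  0  1  0  1  0  1  0  1  0
Stack A: G(26) = 0.
Stack B: G(7) = 1.
Combined Grundy value = 0 ⊕ 1 = 1.
A winning move leaves total XOR = 0, i.e. changes one component's Grundy value g to g ⊕ X where X is the current total.
Stack A: need g' = 0⊕1 = 1. Options: 26−1→G=1, 26−3→G=1, 26−7→G=1. Hits: 3.
Stack B: need g' = 1⊕1 = 0. Options: 7−1→G=0, 7−3→G=0, 7−7→G=0. Hits: 3.

6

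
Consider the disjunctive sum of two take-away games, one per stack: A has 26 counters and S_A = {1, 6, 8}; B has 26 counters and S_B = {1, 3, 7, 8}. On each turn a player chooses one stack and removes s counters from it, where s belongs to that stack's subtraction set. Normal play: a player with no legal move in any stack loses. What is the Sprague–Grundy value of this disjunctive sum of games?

Stack A, S = {1, 6, 8}:
n :  0  1  2  3  4  5  6  7  8  9 10 11 12 13 14 15 16 17 18 19 20 21 22 23 24 25 26
G :  0  1  0  1  0  1  2  0  1  0  1  0  1  2  0  1  0  1  0  1  2  0  1  0  1  0  1
G_A(26) = 1.
Stack B, S = {1, 3, 7, 8}:
n :  0  1  2  3  4  5  6  7  8  9 10 11 12 13 14 15 16 17 18 19 20 21 22 23 24 25 26
G :  0  1  0  1  0  1  0  1  2  3  2  3  2  3  2  0  1  0  1  0  1  0  1  2  3  2  3
G_B(26) = 3.
Combined Grundy value = 1 ⊕ 3 = 2.

2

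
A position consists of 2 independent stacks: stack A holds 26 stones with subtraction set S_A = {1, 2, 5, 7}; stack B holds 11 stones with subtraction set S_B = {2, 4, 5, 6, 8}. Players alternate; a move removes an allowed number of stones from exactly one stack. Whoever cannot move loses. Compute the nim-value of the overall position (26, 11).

Stack A, S = {1, 2, 5, 7}:
n :  0  1  2  3  4  5  6  7  8  9 10 11 12 13 14 15 16 17 18 19 20 21 22 23 24 25 26
G :  0  1  2  0  1  2  0  1  2  0  1  2  0  1  2  0  1  2  0  1  2  0  1  2  0  1  2
G_A(26) = 2.
Stack B, S = {2, 4, 5, 6, 8}:
G(0) = 0
G(1) = mex{} = 0
G(2) = mex{0} = 1
G(3) = mex{0} = 1
G(4) = mex{1,0} = 2
G(5) = mex{1,0,0} = 2
G(6) = mex{2,1,0,0} = 3
G(7) = mex{2,1,1,0} = 3
G(8) = mex{3,2,1,1,0} = 4
G(9) = mex{3,2,2,1,0} = 4
G(10) = mex{4,3,2,2,1} = 0
G(11) = mex{4,3,3,2,1} = 0
G_B(11) = 0.
Combined Grundy value = 2 ⊕ 0 = 2.

2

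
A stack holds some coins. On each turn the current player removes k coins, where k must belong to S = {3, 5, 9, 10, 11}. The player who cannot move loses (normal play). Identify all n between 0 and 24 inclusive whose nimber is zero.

n :  0  1  2  3  4  5  6  7  8  9 10 11 12 13 14 15 16 17 18 19 20 21 22 23 24
G :  0  0  0  1  1  1  2  2  0  3  3  1  4  2  0  0  0  1  1  1  2  2  0  3  3
P-positions are exactly the n with G(n) = 0.

0, 1, 2, 8, 14, 15, 16, 22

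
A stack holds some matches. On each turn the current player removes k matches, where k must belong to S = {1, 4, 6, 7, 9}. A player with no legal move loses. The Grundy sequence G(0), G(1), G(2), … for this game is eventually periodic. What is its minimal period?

n :  0  1  2  3  4  5  6  7  8  9 10 11 12 13 14 15 16 17 18 19 20 21 22 23 24 25 26 27
G :  0  1  0  1  2  0  1  2  3  2  0  1  2  0  1  0  1  2  0  1  2  3  2  0  1  2  0  1
G(n+13) = G(n) holds for n = 0,…,8 (a full window of length max(S) = 9), so the sequence is purely periodic with period 13.

13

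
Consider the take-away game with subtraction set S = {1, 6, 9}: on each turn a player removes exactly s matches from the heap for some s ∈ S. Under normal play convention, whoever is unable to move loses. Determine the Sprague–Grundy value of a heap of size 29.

G(0) = 0
G(1) = mex{0} = 1
G(2) = mex{1} = 0
G(3) = mex{0} = 1
G(4) = mex{1} = 0
G(5) = mex{0} = 1
G(6) = mex{1,0} = 2
G(7) = mex{2,1} = 0
G(8) = mex{0,0} = 1
G(9) = mex{1,1,0} = 2
G(10) = mex{2,0,1} = 3
G(11) = mex{3,1,0} = 2
G(12) = mex{2,2,1} = 0
G(13) = mex{0,0,0} = 1
G(14) = mex{1,1,1} = 0
G(15) = mex{0,2,2} = 1
G(16) = mex{1,3,0} = 2
G(17) = mex{2,2,1} = 0
G(18) = mex{0,0,2} = 1
G(19) = mex{1,1,3} = 0
G(20) = mex{0,0,2} = 1
G(21) = mex{1,1,0} = 2
G(22) = mex{2,2,1} = 0
G(23) = mex{0,0,0} = 1
G(24) = mex{1,1,1} = 0
G(25) = mex{0,0,2} = 1
G(26) = mex{1,1,0} = 2
G(27) = mex{2,2,1} = 0
G(28) = mex{0,0,0} = 1
G(29) = mex{1,1,1} = 0

0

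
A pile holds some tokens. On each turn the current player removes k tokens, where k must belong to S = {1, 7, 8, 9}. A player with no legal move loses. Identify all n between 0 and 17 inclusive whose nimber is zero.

G(0) = 0
G(1) = mex{0} = 1
G(2) = mex{1} = 0
G(3) = mex{0} = 1
G(4) = mex{1} = 0
G(5) = mex{0} = 1
G(6) = mex{1} = 0
G(7) = mex{0,0} = 1
G(8) = mex{1,1,0} = 2
G(9) = mex{2,0,1,0} = 3
G(10) = mex{3,1,0,1} = 2
G(11) = mex{2,0,1,0} = 3
G(12) = mex{3,1,0,1} = 2
G(13) = mex{2,0,1,0} = 3
G(14) = mex{3,1,0,1} = 2
G(15) = mex{2,2,1,0} = 3
G(16) = mex{3,3,2,1} = 0
G(17) = mex{0,2,3,2} = 1
P-positions are exactly the n with G(n) = 0.

0, 2, 4, 6, 16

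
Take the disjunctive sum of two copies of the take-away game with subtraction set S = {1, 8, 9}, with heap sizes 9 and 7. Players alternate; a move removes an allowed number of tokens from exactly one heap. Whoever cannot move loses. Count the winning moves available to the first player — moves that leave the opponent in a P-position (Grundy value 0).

All heaps use S = {1, 8, 9}:
n : 0 1 2 3 4 5 6 7 8 9
G : 0 1 0 1 0 1 0 1 2 3
Heap A: G(9) = 3.
Heap B: G(7) = 1.
Combined Grundy value = 3 ⊕ 1 = 2.
A winning move leaves total XOR = 0, i.e. changes one component's Grundy value g to g ⊕ X where X is the current total.
Heap A: need g' = 3⊕2 = 1. Options: 9−1→G=2, 9−8→G=1, 9−9→G=0. Hits: 1.
Heap B: need g' = 1⊕2 = 3. Options: 7−1→G=0. Hits: 0.

1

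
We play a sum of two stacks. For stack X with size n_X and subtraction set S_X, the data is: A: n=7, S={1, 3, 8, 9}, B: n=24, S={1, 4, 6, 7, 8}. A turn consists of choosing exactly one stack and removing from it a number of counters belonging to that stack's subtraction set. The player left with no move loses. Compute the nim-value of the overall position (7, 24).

2

Stack A, S = {1, 3, 8, 9}:
G(0) = 0
G(1) = mex{0} = 1
G(2) = mex{1} = 0
G(3) = mex{0,0} = 1
G(4) = mex{1,1} = 0
G(5) = mex{0,0} = 1
G(6) = mex{1,1} = 0
G(7) = mex{0,0} = 1
G_A(7) = 1.
Stack B, S = {1, 4, 6, 7, 8}:
n :  0  1  2  3  4  5  6  7  8  9 10 11 12 13 14 15 16 17 18 19 20 21 22 23 24
G :  0  1  0  1  2  0  1  2  3  2  3  4  5  3  0  1  0  1  2  0  1  2  3  2  3
G_B(24) = 3.
Combined Grundy value = 1 ⊕ 3 = 2.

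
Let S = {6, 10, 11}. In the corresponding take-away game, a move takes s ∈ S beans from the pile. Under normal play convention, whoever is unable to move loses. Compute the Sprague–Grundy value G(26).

1

n :  0  1  2  3  4  5  6  7  8  9 10 11 12 13 14 15 16 17 18 19 20 21 22 23 24 25 26
G :  0  0  0  0  0  0  1  1  1  1  1  1  2  2  2  2  2  0  0  0  0  0  0  1  1  1  1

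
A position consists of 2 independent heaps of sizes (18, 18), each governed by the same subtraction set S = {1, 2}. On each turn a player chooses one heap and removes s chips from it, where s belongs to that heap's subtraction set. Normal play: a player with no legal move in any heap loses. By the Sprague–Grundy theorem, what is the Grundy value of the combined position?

0

All heaps use S = {1, 2}:
G(0) = 0
G(1) = mex{0} = 1
G(2) = mex{1,0} = 2
G(3) = mex{2,1} = 0
G(4) = mex{0,2} = 1
G(5) = mex{1,0} = 2
G(6) = mex{2,1} = 0
G(7) = mex{0,2} = 1
G(8) = mex{1,0} = 2
G(9) = mex{2,1} = 0
G(10) = mex{0,2} = 1
G(11) = mex{1,0} = 2
G(12) = mex{2,1} = 0
G(13) = mex{0,2} = 1
G(14) = mex{1,0} = 2
G(15) = mex{2,1} = 0
G(16) = mex{0,2} = 1
G(17) = mex{1,0} = 2
G(18) = mex{2,1} = 0
Heap A: G(18) = 0.
Heap B: G(18) = 0.
Combined Grundy value = 0 ⊕ 0 = 0.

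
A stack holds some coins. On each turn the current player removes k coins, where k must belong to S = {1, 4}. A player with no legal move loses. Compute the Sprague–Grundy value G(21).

1

n :  0  1  2  3  4  5  6  7  8  9 10 11 12 13 14 15 16 17 18 19 20 21
G :  0  1  0  1  2  0  1  0  1  2  0  1  0  1  2  0  1  0  1  2  0  1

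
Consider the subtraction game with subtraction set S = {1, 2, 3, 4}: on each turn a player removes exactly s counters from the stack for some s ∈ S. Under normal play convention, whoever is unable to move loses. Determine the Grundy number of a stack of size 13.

n :  0  1  2  3  4  5  6  7  8  9 10 11 12 13
G :  0  1  2  3  4  0  1  2  3  4  0  1  2  3

3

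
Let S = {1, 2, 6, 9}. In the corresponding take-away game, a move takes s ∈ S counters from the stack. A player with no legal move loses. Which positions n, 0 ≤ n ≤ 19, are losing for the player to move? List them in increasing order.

0, 3, 7, 10, 14, 17

G(0) = 0
G(1) = mex{0} = 1
G(2) = mex{1,0} = 2
G(3) = mex{2,1} = 0
G(4) = mex{0,2} = 1
G(5) = mex{1,0} = 2
G(6) = mex{2,1,0} = 3
G(7) = mex{3,2,1} = 0
G(8) = mex{0,3,2} = 1
G(9) = mex{1,0,0,0} = 2
G(10) = mex{2,1,1,1} = 0
G(11) = mex{0,2,2,2} = 1
G(12) = mex{1,0,3,0} = 2
G(13) = mex{2,1,0,1} = 3
G(14) = mex{3,2,1,2} = 0
G(15) = mex{0,3,2,3} = 1
G(16) = mex{1,0,0,0} = 2
G(17) = mex{2,1,1,1} = 0
G(18) = mex{0,2,2,2} = 1
G(19) = mex{1,0,3,0} = 2
P-positions are exactly the n with G(n) = 0.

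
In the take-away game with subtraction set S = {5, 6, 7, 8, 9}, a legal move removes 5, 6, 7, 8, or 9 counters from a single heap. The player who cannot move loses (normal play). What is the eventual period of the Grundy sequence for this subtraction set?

G(0) = 0
G(1) = mex{} = 0
G(2) = mex{} = 0
G(3) = mex{} = 0
G(4) = mex{} = 0
G(5) = mex{0} = 1
G(6) = mex{0,0} = 1
G(7) = mex{0,0,0} = 1
G(8) = mex{0,0,0,0} = 1
G(9) = mex{0,0,0,0,0} = 1
G(10) = mex{1,0,0,0,0} = 2
G(11) = mex{1,1,0,0,0} = 2
G(12) = mex{1,1,1,0,0} = 2
G(13) = mex{1,1,1,1,0} = 2
G(14) = mex{1,1,1,1,1} = 0
G(15) = mex{2,1,1,1,1} = 0
G(16) = mex{2,2,1,1,1} = 0
G(17) = mex{2,2,2,1,1} = 0
G(18) = mex{2,2,2,2,1} = 0
G(19) = mex{0,2,2,2,2} = 1
G(20) = mex{0,0,2,2,2} = 1
G(21) = mex{0,0,0,2,2} = 1
G(22) = mex{0,0,0,0,2} = 1
G(23) = mex{0,0,0,0,0} = 1
G(24) = mex{1,0,0,0,0} = 2
G(25) = mex{1,1,0,0,0} = 2
G(26) = mex{1,1,1,0,0} = 2
G(27) = mex{1,1,1,1,0} = 2
G(28) = mex{1,1,1,1,1} = 0
G(29) = mex{2,1,1,1,1} = 0
G(n+14) = G(n) holds for n = 0,…,8 (a full window of length max(S) = 9), so the sequence is purely periodic with period 14.

14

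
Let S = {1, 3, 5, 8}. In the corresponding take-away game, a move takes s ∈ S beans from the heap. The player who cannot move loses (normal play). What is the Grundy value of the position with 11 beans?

G(0) = 0
G(1) = mex{0} = 1
G(2) = mex{1} = 0
G(3) = mex{0,0} = 1
G(4) = mex{1,1} = 0
G(5) = mex{0,0,0} = 1
G(6) = mex{1,1,1} = 0
G(7) = mex{0,0,0} = 1
G(8) = mex{1,1,1,0} = 2
G(9) = mex{2,0,0,1} = 3
G(10) = mex{3,1,1,0} = 2
G(11) = mex{2,2,0,1} = 3

3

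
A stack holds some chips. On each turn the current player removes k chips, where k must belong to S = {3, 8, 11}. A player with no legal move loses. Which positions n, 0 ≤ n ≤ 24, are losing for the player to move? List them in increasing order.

0, 1, 2, 6, 7, 16, 20, 21, 22

G(0) = 0
G(1) = mex{} = 0
G(2) = mex{} = 0
G(3) = mex{0} = 1
G(4) = mex{0} = 1
G(5) = mex{0} = 1
G(6) = mex{1} = 0
G(7) = mex{1} = 0
G(8) = mex{1,0} = 2
G(9) = mex{0,0} = 1
G(10) = mex{0,0} = 1
G(11) = mex{2,1,0} = 3
G(12) = mex{1,1,0} = 2
G(13) = mex{1,1,0} = 2
G(14) = mex{3,0,1} = 2
G(15) = mex{2,0,1} = 3
G(16) = mex{2,2,1} = 0
G(17) = mex{2,1,0} = 3
G(18) = mex{3,1,0} = 2
G(19) = mex{0,3,2} = 1
G(20) = mex{3,2,1} = 0
G(21) = mex{2,2,1} = 0
G(22) = mex{1,2,3} = 0
G(23) = mex{0,3,2} = 1
G(24) = mex{0,0,2} = 1
P-positions are exactly the n with G(n) = 0.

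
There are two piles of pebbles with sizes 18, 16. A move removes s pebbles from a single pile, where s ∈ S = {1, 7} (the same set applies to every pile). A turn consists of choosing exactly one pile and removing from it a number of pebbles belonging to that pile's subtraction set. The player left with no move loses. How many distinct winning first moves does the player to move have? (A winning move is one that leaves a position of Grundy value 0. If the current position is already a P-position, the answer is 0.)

All piles use S = {1, 7}:
n :  0  1  2  3  4  5  6  7  8  9 10 11 12 13 14 15 16 17 18
G :  0  1  0  1  0  1  0  1  0  1  0  1  0  1  0  1  0  1  0
Pile A: G(18) = 0.
Pile B: G(16) = 0.
Combined Grundy value = 0 ⊕ 0 = 0.
A winning move leaves total XOR = 0, i.e. changes one component's Grundy value g to g ⊕ X where X is the current total.
Pile A: target g' = 0⊕0 = 0, but every legal move changes the Grundy value (mex property), so 0 moves.
Pile B: target g' = 0⊕0 = 0, but every legal move changes the Grundy value (mex property), so 0 moves.

0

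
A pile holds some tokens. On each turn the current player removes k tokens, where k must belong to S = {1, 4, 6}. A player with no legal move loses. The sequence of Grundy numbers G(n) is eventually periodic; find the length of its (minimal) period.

n :  0  1  2  3  4  5  6  7  8  9 10 11 12 13 14
G :  0  1  0  1  2  0  1  0  1  2  0  1  0  1  2
G(n+5) = G(n) holds for n = 0,…,5 (a full window of length max(S) = 6), so the sequence is purely periodic with period 5.

5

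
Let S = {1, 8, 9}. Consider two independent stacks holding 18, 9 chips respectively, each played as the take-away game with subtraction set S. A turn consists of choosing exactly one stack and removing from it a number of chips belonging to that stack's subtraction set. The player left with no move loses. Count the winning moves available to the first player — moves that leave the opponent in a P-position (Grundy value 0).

All stacks use S = {1, 8, 9}:
n :  0  1  2  3  4  5  6  7  8  9 10 11 12 13 14 15 16 17 18
G :  0  1  0  1  0  1  0  1  2  3  2  3  2  3  2  3  0  1  0
Stack A: G(18) = 0.
Stack B: G(9) = 3.
Combined Grundy value = 0 ⊕ 3 = 3.
A winning move leaves total XOR = 0, i.e. changes one component's Grundy value g to g ⊕ X where X is the current total.
Stack A: need g' = 0⊕3 = 3. Options: 18−1→G=1, 18−8→G=2, 18−9→G=3. Hits: 1.
Stack B: need g' = 3⊕3 = 0. Options: 9−1→G=2, 9−8→G=1, 9−9→G=0. Hits: 1.

2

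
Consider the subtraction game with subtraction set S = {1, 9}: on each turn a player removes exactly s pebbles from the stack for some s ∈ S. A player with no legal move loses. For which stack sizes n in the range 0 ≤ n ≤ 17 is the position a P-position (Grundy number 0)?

G(0) = 0
G(1) = mex{0} = 1
G(2) = mex{1} = 0
G(3) = mex{0} = 1
G(4) = mex{1} = 0
G(5) = mex{0} = 1
G(6) = mex{1} = 0
G(7) = mex{0} = 1
G(8) = mex{1} = 0
G(9) = mex{0,0} = 1
G(10) = mex{1,1} = 0
G(11) = mex{0,0} = 1
G(12) = mex{1,1} = 0
G(13) = mex{0,0} = 1
G(14) = mex{1,1} = 0
G(15) = mex{0,0} = 1
G(16) = mex{1,1} = 0
G(17) = mex{0,0} = 1
P-positions are exactly the n with G(n) = 0.

0, 2, 4, 6, 8, 10, 12, 14, 16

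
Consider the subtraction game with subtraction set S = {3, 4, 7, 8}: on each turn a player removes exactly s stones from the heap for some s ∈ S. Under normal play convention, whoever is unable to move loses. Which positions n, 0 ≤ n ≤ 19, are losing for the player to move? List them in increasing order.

0, 1, 2, 11, 12, 13

G(0) = 0
G(1) = mex{} = 0
G(2) = mex{} = 0
G(3) = mex{0} = 1
G(4) = mex{0,0} = 1
G(5) = mex{0,0} = 1
G(6) = mex{1,0} = 2
G(7) = mex{1,1,0} = 2
G(8) = mex{1,1,0,0} = 2
G(9) = mex{2,1,0,0} = 3
G(10) = mex{2,2,1,0} = 3
G(11) = mex{2,2,1,1} = 0
G(12) = mex{3,2,1,1} = 0
G(13) = mex{3,3,2,1} = 0
G(14) = mex{0,3,2,2} = 1
G(15) = mex{0,0,2,2} = 1
G(16) = mex{0,0,3,2} = 1
G(17) = mex{1,0,3,3} = 2
G(18) = mex{1,1,0,3} = 2
G(19) = mex{1,1,0,0} = 2
P-positions are exactly the n with G(n) = 0.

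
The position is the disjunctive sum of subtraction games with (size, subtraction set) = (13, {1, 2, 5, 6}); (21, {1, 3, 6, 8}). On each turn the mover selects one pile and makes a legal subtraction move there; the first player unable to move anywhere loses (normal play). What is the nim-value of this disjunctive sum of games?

2

Pile A, S = {1, 2, 5, 6}:
n :  0  1  2  3  4  5  6  7  8  9 10 11 12 13
G :  0  1  2  0  1  2  3  0  1  2  0  1  2  3
G_A(13) = 3.
Pile B, S = {1, 3, 6, 8}:
n :  0  1  2  3  4  5  6  7  8  9 10 11 12 13 14 15 16 17 18 19 20 21
G :  0  1  0  1  0  1  2  3  2  0  1  0  1  0  1  2  3  2  0  1  0  1
G_B(21) = 1.
Combined Grundy value = 3 ⊕ 1 = 2.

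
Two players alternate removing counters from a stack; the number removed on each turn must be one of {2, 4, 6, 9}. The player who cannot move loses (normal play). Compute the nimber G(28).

n :  0  1  2  3  4  5  6  7  8  9 10 11 12 13 14 15 16 17 18 19 20 21 22 23 24 25 26 27 28
G :  0  0  1  1  2  2  3  3  0  4  1  0  2  1  3  2  0  3  1  0  2  1  3  2  0  3  1  0  2

2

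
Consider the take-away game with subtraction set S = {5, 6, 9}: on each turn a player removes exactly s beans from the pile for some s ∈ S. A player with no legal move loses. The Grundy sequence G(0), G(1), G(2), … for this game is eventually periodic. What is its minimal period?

G(0) = 0
G(1) = mex{} = 0
G(2) = mex{} = 0
G(3) = mex{} = 0
G(4) = mex{} = 0
G(5) = mex{0} = 1
G(6) = mex{0,0} = 1
G(7) = mex{0,0} = 1
G(8) = mex{0,0} = 1
G(9) = mex{0,0,0} = 1
G(10) = mex{1,0,0} = 2
G(11) = mex{1,1,0} = 2
G(12) = mex{1,1,0} = 2
G(13) = mex{1,1,0} = 2
G(14) = mex{1,1,1} = 0
G(15) = mex{2,1,1} = 0
G(16) = mex{2,2,1} = 0
G(17) = mex{2,2,1} = 0
G(18) = mex{2,2,1} = 0
G(19) = mex{0,2,2} = 1
G(20) = mex{0,0,2} = 1
G(21) = mex{0,0,2} = 1
G(22) = mex{0,0,2} = 1
G(23) = mex{0,0,0} = 1
G(24) = mex{1,0,0} = 2
G(25) = mex{1,1,0} = 2
G(26) = mex{1,1,0} = 2
G(27) = mex{1,1,0} = 2
G(28) = mex{1,1,1} = 0
G(29) = mex{2,1,1} = 0
G(n+14) = G(n) holds for n = 0,…,8 (a full window of length max(S) = 9), so the sequence is purely periodic with period 14.

14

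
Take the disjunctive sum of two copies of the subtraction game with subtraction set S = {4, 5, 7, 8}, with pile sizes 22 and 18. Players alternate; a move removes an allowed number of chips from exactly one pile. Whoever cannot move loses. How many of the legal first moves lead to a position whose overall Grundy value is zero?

4

All piles use S = {4, 5, 7, 8}:
G(0) = 0
G(1) = mex{} = 0
G(2) = mex{} = 0
G(3) = mex{} = 0
G(4) = mex{0} = 1
G(5) = mex{0,0} = 1
G(6) = mex{0,0} = 1
G(7) = mex{0,0,0} = 1
G(8) = mex{1,0,0,0} = 2
G(9) = mex{1,1,0,0} = 2
G(10) = mex{1,1,0,0} = 2
G(11) = mex{1,1,1,0} = 2
G(12) = mex{2,1,1,1} = 0
G(13) = mex{2,2,1,1} = 0
G(14) = mex{2,2,1,1} = 0
G(15) = mex{2,2,2,1} = 0
G(16) = mex{0,2,2,2} = 1
G(17) = mex{0,0,2,2} = 1
G(18) = mex{0,0,2,2} = 1
G(19) = mex{0,0,0,2} = 1
G(20) = mex{1,0,0,0} = 2
G(21) = mex{1,1,0,0} = 2
G(22) = mex{1,1,0,0} = 2
Pile A: G(22) = 2.
Pile B: G(18) = 1.
Combined Grundy value = 2 ⊕ 1 = 3.
A winning move leaves total XOR = 0, i.e. changes one component's Grundy value g to g ⊕ X where X is the current total.
Pile A: need g' = 2⊕3 = 1. Options: 22−4→G=1, 22−5→G=1, 22−7→G=0, 22−8→G=0. Hits: 2.
Pile B: need g' = 1⊕3 = 2. Options: 18−4→G=0, 18−5→G=0, 18−7→G=2, 18−8→G=2. Hits: 2.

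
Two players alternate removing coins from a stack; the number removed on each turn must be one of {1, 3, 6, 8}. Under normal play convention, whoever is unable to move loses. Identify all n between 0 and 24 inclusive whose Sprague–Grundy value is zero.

0, 2, 4, 9, 11, 13, 18, 20, 22

n :  0  1  2  3  4  5  6  7  8  9 10 11 12 13 14 15 16 17 18 19 20 21 22 23 24
G :  0  1  0  1  0  1  2  3  2  0  1  0  1  0  1  2  3  2  0  1  0  1  0  1  2
P-positions are exactly the n with G(n) = 0.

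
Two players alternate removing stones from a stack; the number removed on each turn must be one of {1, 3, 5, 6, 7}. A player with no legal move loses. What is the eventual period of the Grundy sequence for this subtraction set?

G(0) = 0
G(1) = mex{0} = 1
G(2) = mex{1} = 0
G(3) = mex{0,0} = 1
G(4) = mex{1,1} = 0
G(5) = mex{0,0,0} = 1
G(6) = mex{1,1,1,0} = 2
G(7) = mex{2,0,0,1,0} = 3
G(8) = mex{3,1,1,0,1} = 2
G(9) = mex{2,2,0,1,0} = 3
G(10) = mex{3,3,1,0,1} = 2
G(11) = mex{2,2,2,1,0} = 3
G(12) = mex{3,3,3,2,1} = 0
G(13) = mex{0,2,2,3,2} = 1
G(14) = mex{1,3,3,2,3} = 0
G(15) = mex{0,0,2,3,2} = 1
G(16) = mex{1,1,3,2,3} = 0
G(17) = mex{0,0,0,3,2} = 1
G(18) = mex{1,1,1,0,3} = 2
G(19) = mex{2,0,0,1,0} = 3
G(20) = mex{3,1,1,0,1} = 2
G(21) = mex{2,2,0,1,0} = 3
G(22) = mex{3,3,1,0,1} = 2
G(23) = mex{2,2,2,1,0} = 3
G(24) = mex{3,3,3,2,1} = 0
G(25) = mex{0,2,2,3,2} = 1
G(n+12) = G(n) holds for n = 0,…,6 (a full window of length max(S) = 7), so the sequence is purely periodic with period 12.

12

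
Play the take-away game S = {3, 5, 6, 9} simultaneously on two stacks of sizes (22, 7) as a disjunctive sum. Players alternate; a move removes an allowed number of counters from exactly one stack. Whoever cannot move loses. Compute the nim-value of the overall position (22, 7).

1

All stacks use S = {3, 5, 6, 9}:
n :  0  1  2  3  4  5  6  7  8  9 10 11 12 13 14 15 16 17 18 19 20 21 22
G :  0  0  0  1  1  1  2  2  2  3  3  3  0  0  0  1  1  1  2  2  2  3  3
Stack A: G(22) = 3.
Stack B: G(7) = 2.
Combined Grundy value = 3 ⊕ 2 = 1.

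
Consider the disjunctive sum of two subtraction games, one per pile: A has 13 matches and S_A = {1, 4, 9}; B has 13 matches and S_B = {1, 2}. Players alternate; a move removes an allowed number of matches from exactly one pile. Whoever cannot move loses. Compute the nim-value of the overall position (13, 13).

0

Pile A, S = {1, 4, 9}:
G(0) = 0
G(1) = mex{0} = 1
G(2) = mex{1} = 0
G(3) = mex{0} = 1
G(4) = mex{1,0} = 2
G(5) = mex{2,1} = 0
G(6) = mex{0,0} = 1
G(7) = mex{1,1} = 0
G(8) = mex{0,2} = 1
G(9) = mex{1,0,0} = 2
G(10) = mex{2,1,1} = 0
G(11) = mex{0,0,0} = 1
G(12) = mex{1,1,1} = 0
G(13) = mex{0,2,2} = 1
G_A(13) = 1.
Pile B, S = {1, 2}:
G(0) = 0
G(1) = mex{0} = 1
G(2) = mex{1,0} = 2
G(3) = mex{2,1} = 0
G(4) = mex{0,2} = 1
G(5) = mex{1,0} = 2
G(6) = mex{2,1} = 0
G(7) = mex{0,2} = 1
G(8) = mex{1,0} = 2
G(9) = mex{2,1} = 0
G(10) = mex{0,2} = 1
G(11) = mex{1,0} = 2
G(12) = mex{2,1} = 0
G(13) = mex{0,2} = 1
G_B(13) = 1.
Combined Grundy value = 1 ⊕ 1 = 0.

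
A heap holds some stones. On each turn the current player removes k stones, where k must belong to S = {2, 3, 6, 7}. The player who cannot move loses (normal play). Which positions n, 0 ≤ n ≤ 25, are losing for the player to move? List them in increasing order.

0, 1, 5, 9, 10, 14, 18, 19, 23

n :  0  1  2  3  4  5  6  7  8  9 10 11 12 13 14 15 16 17 18 19 20 21 22 23 24 25
G :  0  0  1  1  2  0  3  1  2  0  0  1  1  2  0  3  1  2  0  0  1  1  2  0  3  1
P-positions are exactly the n with G(n) = 0.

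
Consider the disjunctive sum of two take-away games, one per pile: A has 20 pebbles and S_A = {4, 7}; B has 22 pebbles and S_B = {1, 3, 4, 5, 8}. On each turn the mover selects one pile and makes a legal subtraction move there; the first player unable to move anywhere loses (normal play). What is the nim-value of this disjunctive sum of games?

Pile A, S = {4, 7}:
n :  0  1  2  3  4  5  6  7  8  9 10 11 12 13 14 15 16 17 18 19 20
G :  0  0  0  0  1  1  1  1  2  2  2  0  0  0  0  1  1  1  1  2  2
G_A(20) = 2.
Pile B, S = {1, 3, 4, 5, 8}:
G(0) = 0
G(1) = mex{0} = 1
G(2) = mex{1} = 0
G(3) = mex{0,0} = 1
G(4) = mex{1,1,0} = 2
G(5) = mex{2,0,1,0} = 3
G(6) = mex{3,1,0,1} = 2
G(7) = mex{2,2,1,0} = 3
G(8) = mex{3,3,2,1,0} = 4
G(9) = mex{4,2,3,2,1} = 0
G(10) = mex{0,3,2,3,0} = 1
G(11) = mex{1,4,3,2,1} = 0
G(12) = mex{0,0,4,3,2} = 1
G(13) = mex{1,1,0,4,3} = 2
G(14) = mex{2,0,1,0,2} = 3
G(15) = mex{3,1,0,1,3} = 2
G(16) = mex{2,2,1,0,4} = 3
G(17) = mex{3,3,2,1,0} = 4
G(18) = mex{4,2,3,2,1} = 0
G(19) = mex{0,3,2,3,0} = 1
G(20) = mex{1,4,3,2,1} = 0
G(21) = mex{0,0,4,3,2} = 1
G(22) = mex{1,1,0,4,3} = 2
G_B(22) = 2.
Combined Grundy value = 2 ⊕ 2 = 0.

0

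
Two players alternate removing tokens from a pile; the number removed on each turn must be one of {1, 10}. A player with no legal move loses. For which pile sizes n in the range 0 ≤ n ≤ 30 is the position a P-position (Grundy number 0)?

0, 2, 4, 6, 8, 11, 13, 15, 17, 19, 22, 24, 26, 28, 30

n :  0  1  2  3  4  5  6  7  8  9 10 11 12 13 14 15 16 17 18 19 20 21 22 23 24 25 26 27 28 29 30
G :  0  1  0  1  0  1  0  1  0  1  2  0  1  0  1  0  1  0  1  0  1  2  0  1  0  1  0  1  0  1  0
P-positions are exactly the n with G(n) = 0.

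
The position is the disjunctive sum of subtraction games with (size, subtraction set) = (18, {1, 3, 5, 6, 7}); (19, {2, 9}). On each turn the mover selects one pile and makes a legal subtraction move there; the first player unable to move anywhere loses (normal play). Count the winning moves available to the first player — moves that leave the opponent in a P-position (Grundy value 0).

1

Pile A, S = {1, 3, 5, 6, 7}:
G(0) = 0
G(1) = mex{0} = 1
G(2) = mex{1} = 0
G(3) = mex{0,0} = 1
G(4) = mex{1,1} = 0
G(5) = mex{0,0,0} = 1
G(6) = mex{1,1,1,0} = 2
G(7) = mex{2,0,0,1,0} = 3
G(8) = mex{3,1,1,0,1} = 2
G(9) = mex{2,2,0,1,0} = 3
G(10) = mex{3,3,1,0,1} = 2
G(11) = mex{2,2,2,1,0} = 3
G(12) = mex{3,3,3,2,1} = 0
G(13) = mex{0,2,2,3,2} = 1
G(14) = mex{1,3,3,2,3} = 0
G(15) = mex{0,0,2,3,2} = 1
G(16) = mex{1,1,3,2,3} = 0
G(17) = mex{0,0,0,3,2} = 1
G(18) = mex{1,1,1,0,3} = 2
G_A(18) = 2.
Pile B, S = {2, 9}:
n :  0  1  2  3  4  5  6  7  8  9 10 11 12 13 14 15 16 17 18 19
G :  0  0  1  1  0  0  1  1  0  2  1  0  0  1  1  0  0  1  1  0
G_B(19) = 0.
Combined Grundy value = 2 ⊕ 0 = 2.
A winning move leaves total XOR = 0, i.e. changes one component's Grundy value g to g ⊕ X where X is the current total.
Pile A: need g' = 2⊕2 = 0. Options: 18−1→G=1, 18−3→G=1, 18−5→G=1, 18−6→G=0, 18−7→G=3. Hits: 1.
Pile B: need g' = 0⊕2 = 2. Options: 19−2→G=1, 19−9→G=1. Hits: 0.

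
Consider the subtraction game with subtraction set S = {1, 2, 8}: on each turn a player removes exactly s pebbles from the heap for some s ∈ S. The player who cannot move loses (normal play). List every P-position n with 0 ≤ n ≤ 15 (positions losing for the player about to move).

n :  0  1  2  3  4  5  6  7  8  9 10 11 12 13 14 15
G :  0  1  2  0  1  2  0  1  2  0  1  2  0  1  2  0
P-positions are exactly the n with G(n) = 0.

0, 3, 6, 9, 12, 15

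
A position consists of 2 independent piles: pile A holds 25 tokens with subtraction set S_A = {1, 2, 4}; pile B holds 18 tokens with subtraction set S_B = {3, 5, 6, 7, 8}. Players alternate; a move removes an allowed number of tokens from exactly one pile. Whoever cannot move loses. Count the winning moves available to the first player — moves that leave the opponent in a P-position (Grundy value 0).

2

Pile A, S = {1, 2, 4}:
G(0) = 0
G(1) = mex{0} = 1
G(2) = mex{1,0} = 2
G(3) = mex{2,1} = 0
G(4) = mex{0,2,0} = 1
G(5) = mex{1,0,1} = 2
G(6) = mex{2,1,2} = 0
G(7) = mex{0,2,0} = 1
G(8) = mex{1,0,1} = 2
G(9) = mex{2,1,2} = 0
G(10) = mex{0,2,0} = 1
G(11) = mex{1,0,1} = 2
G(12) = mex{2,1,2} = 0
G(13) = mex{0,2,0} = 1
G(14) = mex{1,0,1} = 2
G(15) = mex{2,1,2} = 0
G(16) = mex{0,2,0} = 1
G(17) = mex{1,0,1} = 2
G(18) = mex{2,1,2} = 0
G(19) = mex{0,2,0} = 1
G(20) = mex{1,0,1} = 2
G(21) = mex{2,1,2} = 0
G(22) = mex{0,2,0} = 1
G(23) = mex{1,0,1} = 2
G(24) = mex{2,1,2} = 0
G(25) = mex{0,2,0} = 1
G_A(25) = 1.
Pile B, S = {3, 5, 6, 7, 8}:
G(0) = 0
G(1) = mex{} = 0
G(2) = mex{} = 0
G(3) = mex{0} = 1
G(4) = mex{0} = 1
G(5) = mex{0,0} = 1
G(6) = mex{1,0,0} = 2
G(7) = mex{1,0,0,0} = 2
G(8) = mex{1,1,0,0,0} = 2
G(9) = mex{2,1,1,0,0} = 3
G(10) = mex{2,1,1,1,0} = 3
G(11) = mex{2,2,1,1,1} = 0
G(12) = mex{3,2,2,1,1} = 0
G(13) = mex{3,2,2,2,1} = 0
G(14) = mex{0,3,2,2,2} = 1
G(15) = mex{0,3,3,2,2} = 1
G(16) = mex{0,0,3,3,2} = 1
G(17) = mex{1,0,0,3,3} = 2
G(18) = mex{1,0,0,0,3} = 2
G_B(18) = 2.
Combined Grundy value = 1 ⊕ 2 = 3.
A winning move leaves total XOR = 0, i.e. changes one component's Grundy value g to g ⊕ X where X is the current total.
Pile A: need g' = 1⊕3 = 2. Options: 25−1→G=0, 25−2→G=2, 25−4→G=0. Hits: 1.
Pile B: need g' = 2⊕3 = 1. Options: 18−3→G=1, 18−5→G=0, 18−6→G=0, 18−7→G=0, 18−8→G=3. Hits: 1.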